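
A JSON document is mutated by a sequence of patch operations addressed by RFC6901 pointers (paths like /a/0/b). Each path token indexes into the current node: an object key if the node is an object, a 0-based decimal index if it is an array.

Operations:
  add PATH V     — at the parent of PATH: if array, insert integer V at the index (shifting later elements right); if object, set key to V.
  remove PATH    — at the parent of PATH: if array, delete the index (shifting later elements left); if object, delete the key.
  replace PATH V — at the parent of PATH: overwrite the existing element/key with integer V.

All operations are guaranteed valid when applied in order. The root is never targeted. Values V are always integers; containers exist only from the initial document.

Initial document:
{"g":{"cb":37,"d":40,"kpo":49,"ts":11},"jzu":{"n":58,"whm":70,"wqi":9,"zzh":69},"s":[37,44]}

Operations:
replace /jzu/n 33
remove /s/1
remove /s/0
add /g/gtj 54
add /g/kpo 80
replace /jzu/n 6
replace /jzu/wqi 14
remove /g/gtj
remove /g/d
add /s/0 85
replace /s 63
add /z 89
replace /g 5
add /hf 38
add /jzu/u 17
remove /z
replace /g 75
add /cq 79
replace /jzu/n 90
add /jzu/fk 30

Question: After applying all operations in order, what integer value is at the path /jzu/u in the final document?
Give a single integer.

After op 1 (replace /jzu/n 33): {"g":{"cb":37,"d":40,"kpo":49,"ts":11},"jzu":{"n":33,"whm":70,"wqi":9,"zzh":69},"s":[37,44]}
After op 2 (remove /s/1): {"g":{"cb":37,"d":40,"kpo":49,"ts":11},"jzu":{"n":33,"whm":70,"wqi":9,"zzh":69},"s":[37]}
After op 3 (remove /s/0): {"g":{"cb":37,"d":40,"kpo":49,"ts":11},"jzu":{"n":33,"whm":70,"wqi":9,"zzh":69},"s":[]}
After op 4 (add /g/gtj 54): {"g":{"cb":37,"d":40,"gtj":54,"kpo":49,"ts":11},"jzu":{"n":33,"whm":70,"wqi":9,"zzh":69},"s":[]}
After op 5 (add /g/kpo 80): {"g":{"cb":37,"d":40,"gtj":54,"kpo":80,"ts":11},"jzu":{"n":33,"whm":70,"wqi":9,"zzh":69},"s":[]}
After op 6 (replace /jzu/n 6): {"g":{"cb":37,"d":40,"gtj":54,"kpo":80,"ts":11},"jzu":{"n":6,"whm":70,"wqi":9,"zzh":69},"s":[]}
After op 7 (replace /jzu/wqi 14): {"g":{"cb":37,"d":40,"gtj":54,"kpo":80,"ts":11},"jzu":{"n":6,"whm":70,"wqi":14,"zzh":69},"s":[]}
After op 8 (remove /g/gtj): {"g":{"cb":37,"d":40,"kpo":80,"ts":11},"jzu":{"n":6,"whm":70,"wqi":14,"zzh":69},"s":[]}
After op 9 (remove /g/d): {"g":{"cb":37,"kpo":80,"ts":11},"jzu":{"n":6,"whm":70,"wqi":14,"zzh":69},"s":[]}
After op 10 (add /s/0 85): {"g":{"cb":37,"kpo":80,"ts":11},"jzu":{"n":6,"whm":70,"wqi":14,"zzh":69},"s":[85]}
After op 11 (replace /s 63): {"g":{"cb":37,"kpo":80,"ts":11},"jzu":{"n":6,"whm":70,"wqi":14,"zzh":69},"s":63}
After op 12 (add /z 89): {"g":{"cb":37,"kpo":80,"ts":11},"jzu":{"n":6,"whm":70,"wqi":14,"zzh":69},"s":63,"z":89}
After op 13 (replace /g 5): {"g":5,"jzu":{"n":6,"whm":70,"wqi":14,"zzh":69},"s":63,"z":89}
After op 14 (add /hf 38): {"g":5,"hf":38,"jzu":{"n":6,"whm":70,"wqi":14,"zzh":69},"s":63,"z":89}
After op 15 (add /jzu/u 17): {"g":5,"hf":38,"jzu":{"n":6,"u":17,"whm":70,"wqi":14,"zzh":69},"s":63,"z":89}
After op 16 (remove /z): {"g":5,"hf":38,"jzu":{"n":6,"u":17,"whm":70,"wqi":14,"zzh":69},"s":63}
After op 17 (replace /g 75): {"g":75,"hf":38,"jzu":{"n":6,"u":17,"whm":70,"wqi":14,"zzh":69},"s":63}
After op 18 (add /cq 79): {"cq":79,"g":75,"hf":38,"jzu":{"n":6,"u":17,"whm":70,"wqi":14,"zzh":69},"s":63}
After op 19 (replace /jzu/n 90): {"cq":79,"g":75,"hf":38,"jzu":{"n":90,"u":17,"whm":70,"wqi":14,"zzh":69},"s":63}
After op 20 (add /jzu/fk 30): {"cq":79,"g":75,"hf":38,"jzu":{"fk":30,"n":90,"u":17,"whm":70,"wqi":14,"zzh":69},"s":63}
Value at /jzu/u: 17

Answer: 17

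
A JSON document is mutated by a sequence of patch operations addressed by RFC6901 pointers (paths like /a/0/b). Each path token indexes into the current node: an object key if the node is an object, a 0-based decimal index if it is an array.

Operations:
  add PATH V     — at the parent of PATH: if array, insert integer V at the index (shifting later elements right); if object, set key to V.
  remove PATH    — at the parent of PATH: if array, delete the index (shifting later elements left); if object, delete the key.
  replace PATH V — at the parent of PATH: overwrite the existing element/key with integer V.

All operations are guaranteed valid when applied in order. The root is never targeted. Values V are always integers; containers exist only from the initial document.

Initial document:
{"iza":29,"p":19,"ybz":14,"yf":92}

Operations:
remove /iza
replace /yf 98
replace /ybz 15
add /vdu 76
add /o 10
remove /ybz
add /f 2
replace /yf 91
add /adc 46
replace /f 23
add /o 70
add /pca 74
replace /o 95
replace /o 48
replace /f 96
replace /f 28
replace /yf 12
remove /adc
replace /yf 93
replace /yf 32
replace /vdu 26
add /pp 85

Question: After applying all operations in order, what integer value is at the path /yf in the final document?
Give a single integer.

Answer: 32

Derivation:
After op 1 (remove /iza): {"p":19,"ybz":14,"yf":92}
After op 2 (replace /yf 98): {"p":19,"ybz":14,"yf":98}
After op 3 (replace /ybz 15): {"p":19,"ybz":15,"yf":98}
After op 4 (add /vdu 76): {"p":19,"vdu":76,"ybz":15,"yf":98}
After op 5 (add /o 10): {"o":10,"p":19,"vdu":76,"ybz":15,"yf":98}
After op 6 (remove /ybz): {"o":10,"p":19,"vdu":76,"yf":98}
After op 7 (add /f 2): {"f":2,"o":10,"p":19,"vdu":76,"yf":98}
After op 8 (replace /yf 91): {"f":2,"o":10,"p":19,"vdu":76,"yf":91}
After op 9 (add /adc 46): {"adc":46,"f":2,"o":10,"p":19,"vdu":76,"yf":91}
After op 10 (replace /f 23): {"adc":46,"f":23,"o":10,"p":19,"vdu":76,"yf":91}
After op 11 (add /o 70): {"adc":46,"f":23,"o":70,"p":19,"vdu":76,"yf":91}
After op 12 (add /pca 74): {"adc":46,"f":23,"o":70,"p":19,"pca":74,"vdu":76,"yf":91}
After op 13 (replace /o 95): {"adc":46,"f":23,"o":95,"p":19,"pca":74,"vdu":76,"yf":91}
After op 14 (replace /o 48): {"adc":46,"f":23,"o":48,"p":19,"pca":74,"vdu":76,"yf":91}
After op 15 (replace /f 96): {"adc":46,"f":96,"o":48,"p":19,"pca":74,"vdu":76,"yf":91}
After op 16 (replace /f 28): {"adc":46,"f":28,"o":48,"p":19,"pca":74,"vdu":76,"yf":91}
After op 17 (replace /yf 12): {"adc":46,"f":28,"o":48,"p":19,"pca":74,"vdu":76,"yf":12}
After op 18 (remove /adc): {"f":28,"o":48,"p":19,"pca":74,"vdu":76,"yf":12}
After op 19 (replace /yf 93): {"f":28,"o":48,"p":19,"pca":74,"vdu":76,"yf":93}
After op 20 (replace /yf 32): {"f":28,"o":48,"p":19,"pca":74,"vdu":76,"yf":32}
After op 21 (replace /vdu 26): {"f":28,"o":48,"p":19,"pca":74,"vdu":26,"yf":32}
After op 22 (add /pp 85): {"f":28,"o":48,"p":19,"pca":74,"pp":85,"vdu":26,"yf":32}
Value at /yf: 32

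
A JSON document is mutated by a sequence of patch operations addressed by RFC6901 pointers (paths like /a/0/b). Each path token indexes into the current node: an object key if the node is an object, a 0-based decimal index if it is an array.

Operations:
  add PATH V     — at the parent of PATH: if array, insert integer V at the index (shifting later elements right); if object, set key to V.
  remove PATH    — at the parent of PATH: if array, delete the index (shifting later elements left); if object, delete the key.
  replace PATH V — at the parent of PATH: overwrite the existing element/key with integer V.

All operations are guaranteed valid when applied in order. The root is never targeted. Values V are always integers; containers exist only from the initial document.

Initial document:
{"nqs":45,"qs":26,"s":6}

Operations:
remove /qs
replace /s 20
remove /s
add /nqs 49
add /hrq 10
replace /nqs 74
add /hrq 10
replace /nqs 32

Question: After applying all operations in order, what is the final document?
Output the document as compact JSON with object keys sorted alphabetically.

After op 1 (remove /qs): {"nqs":45,"s":6}
After op 2 (replace /s 20): {"nqs":45,"s":20}
After op 3 (remove /s): {"nqs":45}
After op 4 (add /nqs 49): {"nqs":49}
After op 5 (add /hrq 10): {"hrq":10,"nqs":49}
After op 6 (replace /nqs 74): {"hrq":10,"nqs":74}
After op 7 (add /hrq 10): {"hrq":10,"nqs":74}
After op 8 (replace /nqs 32): {"hrq":10,"nqs":32}

Answer: {"hrq":10,"nqs":32}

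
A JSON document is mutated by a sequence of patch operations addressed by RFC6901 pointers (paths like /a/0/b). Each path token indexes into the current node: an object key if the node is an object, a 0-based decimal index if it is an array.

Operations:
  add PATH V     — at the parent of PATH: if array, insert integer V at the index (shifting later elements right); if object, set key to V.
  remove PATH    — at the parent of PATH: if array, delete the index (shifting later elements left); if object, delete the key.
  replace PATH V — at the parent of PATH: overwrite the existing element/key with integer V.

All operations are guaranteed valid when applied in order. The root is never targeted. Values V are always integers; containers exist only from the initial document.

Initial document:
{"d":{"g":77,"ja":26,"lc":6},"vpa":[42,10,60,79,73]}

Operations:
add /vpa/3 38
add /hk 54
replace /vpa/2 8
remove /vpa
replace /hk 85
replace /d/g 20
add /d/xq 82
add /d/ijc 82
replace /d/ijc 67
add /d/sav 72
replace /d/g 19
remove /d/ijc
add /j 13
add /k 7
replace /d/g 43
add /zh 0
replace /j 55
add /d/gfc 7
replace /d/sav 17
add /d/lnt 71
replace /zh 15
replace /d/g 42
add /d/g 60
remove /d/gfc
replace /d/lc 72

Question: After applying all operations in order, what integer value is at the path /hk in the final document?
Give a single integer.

After op 1 (add /vpa/3 38): {"d":{"g":77,"ja":26,"lc":6},"vpa":[42,10,60,38,79,73]}
After op 2 (add /hk 54): {"d":{"g":77,"ja":26,"lc":6},"hk":54,"vpa":[42,10,60,38,79,73]}
After op 3 (replace /vpa/2 8): {"d":{"g":77,"ja":26,"lc":6},"hk":54,"vpa":[42,10,8,38,79,73]}
After op 4 (remove /vpa): {"d":{"g":77,"ja":26,"lc":6},"hk":54}
After op 5 (replace /hk 85): {"d":{"g":77,"ja":26,"lc":6},"hk":85}
After op 6 (replace /d/g 20): {"d":{"g":20,"ja":26,"lc":6},"hk":85}
After op 7 (add /d/xq 82): {"d":{"g":20,"ja":26,"lc":6,"xq":82},"hk":85}
After op 8 (add /d/ijc 82): {"d":{"g":20,"ijc":82,"ja":26,"lc":6,"xq":82},"hk":85}
After op 9 (replace /d/ijc 67): {"d":{"g":20,"ijc":67,"ja":26,"lc":6,"xq":82},"hk":85}
After op 10 (add /d/sav 72): {"d":{"g":20,"ijc":67,"ja":26,"lc":6,"sav":72,"xq":82},"hk":85}
After op 11 (replace /d/g 19): {"d":{"g":19,"ijc":67,"ja":26,"lc":6,"sav":72,"xq":82},"hk":85}
After op 12 (remove /d/ijc): {"d":{"g":19,"ja":26,"lc":6,"sav":72,"xq":82},"hk":85}
After op 13 (add /j 13): {"d":{"g":19,"ja":26,"lc":6,"sav":72,"xq":82},"hk":85,"j":13}
After op 14 (add /k 7): {"d":{"g":19,"ja":26,"lc":6,"sav":72,"xq":82},"hk":85,"j":13,"k":7}
After op 15 (replace /d/g 43): {"d":{"g":43,"ja":26,"lc":6,"sav":72,"xq":82},"hk":85,"j":13,"k":7}
After op 16 (add /zh 0): {"d":{"g":43,"ja":26,"lc":6,"sav":72,"xq":82},"hk":85,"j":13,"k":7,"zh":0}
After op 17 (replace /j 55): {"d":{"g":43,"ja":26,"lc":6,"sav":72,"xq":82},"hk":85,"j":55,"k":7,"zh":0}
After op 18 (add /d/gfc 7): {"d":{"g":43,"gfc":7,"ja":26,"lc":6,"sav":72,"xq":82},"hk":85,"j":55,"k":7,"zh":0}
After op 19 (replace /d/sav 17): {"d":{"g":43,"gfc":7,"ja":26,"lc":6,"sav":17,"xq":82},"hk":85,"j":55,"k":7,"zh":0}
After op 20 (add /d/lnt 71): {"d":{"g":43,"gfc":7,"ja":26,"lc":6,"lnt":71,"sav":17,"xq":82},"hk":85,"j":55,"k":7,"zh":0}
After op 21 (replace /zh 15): {"d":{"g":43,"gfc":7,"ja":26,"lc":6,"lnt":71,"sav":17,"xq":82},"hk":85,"j":55,"k":7,"zh":15}
After op 22 (replace /d/g 42): {"d":{"g":42,"gfc":7,"ja":26,"lc":6,"lnt":71,"sav":17,"xq":82},"hk":85,"j":55,"k":7,"zh":15}
After op 23 (add /d/g 60): {"d":{"g":60,"gfc":7,"ja":26,"lc":6,"lnt":71,"sav":17,"xq":82},"hk":85,"j":55,"k":7,"zh":15}
After op 24 (remove /d/gfc): {"d":{"g":60,"ja":26,"lc":6,"lnt":71,"sav":17,"xq":82},"hk":85,"j":55,"k":7,"zh":15}
After op 25 (replace /d/lc 72): {"d":{"g":60,"ja":26,"lc":72,"lnt":71,"sav":17,"xq":82},"hk":85,"j":55,"k":7,"zh":15}
Value at /hk: 85

Answer: 85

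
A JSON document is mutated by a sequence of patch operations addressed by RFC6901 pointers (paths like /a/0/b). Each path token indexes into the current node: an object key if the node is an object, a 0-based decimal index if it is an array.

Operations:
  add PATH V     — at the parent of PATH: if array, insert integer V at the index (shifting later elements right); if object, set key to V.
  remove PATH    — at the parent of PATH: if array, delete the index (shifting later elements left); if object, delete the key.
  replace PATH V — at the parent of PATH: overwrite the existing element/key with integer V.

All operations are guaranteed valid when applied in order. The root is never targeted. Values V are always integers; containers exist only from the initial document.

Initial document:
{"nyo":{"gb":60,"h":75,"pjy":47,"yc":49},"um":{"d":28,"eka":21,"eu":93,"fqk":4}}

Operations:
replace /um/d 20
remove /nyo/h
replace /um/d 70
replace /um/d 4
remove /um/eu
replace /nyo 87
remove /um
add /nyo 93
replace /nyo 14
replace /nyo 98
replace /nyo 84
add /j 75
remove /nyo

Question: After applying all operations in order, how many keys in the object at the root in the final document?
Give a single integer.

Answer: 1

Derivation:
After op 1 (replace /um/d 20): {"nyo":{"gb":60,"h":75,"pjy":47,"yc":49},"um":{"d":20,"eka":21,"eu":93,"fqk":4}}
After op 2 (remove /nyo/h): {"nyo":{"gb":60,"pjy":47,"yc":49},"um":{"d":20,"eka":21,"eu":93,"fqk":4}}
After op 3 (replace /um/d 70): {"nyo":{"gb":60,"pjy":47,"yc":49},"um":{"d":70,"eka":21,"eu":93,"fqk":4}}
After op 4 (replace /um/d 4): {"nyo":{"gb":60,"pjy":47,"yc":49},"um":{"d":4,"eka":21,"eu":93,"fqk":4}}
After op 5 (remove /um/eu): {"nyo":{"gb":60,"pjy":47,"yc":49},"um":{"d":4,"eka":21,"fqk":4}}
After op 6 (replace /nyo 87): {"nyo":87,"um":{"d":4,"eka":21,"fqk":4}}
After op 7 (remove /um): {"nyo":87}
After op 8 (add /nyo 93): {"nyo":93}
After op 9 (replace /nyo 14): {"nyo":14}
After op 10 (replace /nyo 98): {"nyo":98}
After op 11 (replace /nyo 84): {"nyo":84}
After op 12 (add /j 75): {"j":75,"nyo":84}
After op 13 (remove /nyo): {"j":75}
Size at the root: 1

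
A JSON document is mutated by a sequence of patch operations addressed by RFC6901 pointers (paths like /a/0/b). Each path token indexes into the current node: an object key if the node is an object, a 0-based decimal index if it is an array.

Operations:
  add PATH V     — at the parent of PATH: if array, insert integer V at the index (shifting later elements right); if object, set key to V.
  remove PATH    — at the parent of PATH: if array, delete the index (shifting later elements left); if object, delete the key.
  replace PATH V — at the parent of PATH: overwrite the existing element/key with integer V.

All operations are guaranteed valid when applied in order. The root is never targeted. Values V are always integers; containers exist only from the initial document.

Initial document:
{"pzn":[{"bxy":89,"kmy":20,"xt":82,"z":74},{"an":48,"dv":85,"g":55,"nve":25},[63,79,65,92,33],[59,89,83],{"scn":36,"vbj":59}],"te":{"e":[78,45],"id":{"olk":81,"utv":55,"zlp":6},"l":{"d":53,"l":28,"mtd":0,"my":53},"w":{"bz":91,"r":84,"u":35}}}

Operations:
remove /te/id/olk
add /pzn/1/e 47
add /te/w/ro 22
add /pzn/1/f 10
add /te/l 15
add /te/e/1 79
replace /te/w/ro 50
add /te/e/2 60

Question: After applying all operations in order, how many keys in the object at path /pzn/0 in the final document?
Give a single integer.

Answer: 4

Derivation:
After op 1 (remove /te/id/olk): {"pzn":[{"bxy":89,"kmy":20,"xt":82,"z":74},{"an":48,"dv":85,"g":55,"nve":25},[63,79,65,92,33],[59,89,83],{"scn":36,"vbj":59}],"te":{"e":[78,45],"id":{"utv":55,"zlp":6},"l":{"d":53,"l":28,"mtd":0,"my":53},"w":{"bz":91,"r":84,"u":35}}}
After op 2 (add /pzn/1/e 47): {"pzn":[{"bxy":89,"kmy":20,"xt":82,"z":74},{"an":48,"dv":85,"e":47,"g":55,"nve":25},[63,79,65,92,33],[59,89,83],{"scn":36,"vbj":59}],"te":{"e":[78,45],"id":{"utv":55,"zlp":6},"l":{"d":53,"l":28,"mtd":0,"my":53},"w":{"bz":91,"r":84,"u":35}}}
After op 3 (add /te/w/ro 22): {"pzn":[{"bxy":89,"kmy":20,"xt":82,"z":74},{"an":48,"dv":85,"e":47,"g":55,"nve":25},[63,79,65,92,33],[59,89,83],{"scn":36,"vbj":59}],"te":{"e":[78,45],"id":{"utv":55,"zlp":6},"l":{"d":53,"l":28,"mtd":0,"my":53},"w":{"bz":91,"r":84,"ro":22,"u":35}}}
After op 4 (add /pzn/1/f 10): {"pzn":[{"bxy":89,"kmy":20,"xt":82,"z":74},{"an":48,"dv":85,"e":47,"f":10,"g":55,"nve":25},[63,79,65,92,33],[59,89,83],{"scn":36,"vbj":59}],"te":{"e":[78,45],"id":{"utv":55,"zlp":6},"l":{"d":53,"l":28,"mtd":0,"my":53},"w":{"bz":91,"r":84,"ro":22,"u":35}}}
After op 5 (add /te/l 15): {"pzn":[{"bxy":89,"kmy":20,"xt":82,"z":74},{"an":48,"dv":85,"e":47,"f":10,"g":55,"nve":25},[63,79,65,92,33],[59,89,83],{"scn":36,"vbj":59}],"te":{"e":[78,45],"id":{"utv":55,"zlp":6},"l":15,"w":{"bz":91,"r":84,"ro":22,"u":35}}}
After op 6 (add /te/e/1 79): {"pzn":[{"bxy":89,"kmy":20,"xt":82,"z":74},{"an":48,"dv":85,"e":47,"f":10,"g":55,"nve":25},[63,79,65,92,33],[59,89,83],{"scn":36,"vbj":59}],"te":{"e":[78,79,45],"id":{"utv":55,"zlp":6},"l":15,"w":{"bz":91,"r":84,"ro":22,"u":35}}}
After op 7 (replace /te/w/ro 50): {"pzn":[{"bxy":89,"kmy":20,"xt":82,"z":74},{"an":48,"dv":85,"e":47,"f":10,"g":55,"nve":25},[63,79,65,92,33],[59,89,83],{"scn":36,"vbj":59}],"te":{"e":[78,79,45],"id":{"utv":55,"zlp":6},"l":15,"w":{"bz":91,"r":84,"ro":50,"u":35}}}
After op 8 (add /te/e/2 60): {"pzn":[{"bxy":89,"kmy":20,"xt":82,"z":74},{"an":48,"dv":85,"e":47,"f":10,"g":55,"nve":25},[63,79,65,92,33],[59,89,83],{"scn":36,"vbj":59}],"te":{"e":[78,79,60,45],"id":{"utv":55,"zlp":6},"l":15,"w":{"bz":91,"r":84,"ro":50,"u":35}}}
Size at path /pzn/0: 4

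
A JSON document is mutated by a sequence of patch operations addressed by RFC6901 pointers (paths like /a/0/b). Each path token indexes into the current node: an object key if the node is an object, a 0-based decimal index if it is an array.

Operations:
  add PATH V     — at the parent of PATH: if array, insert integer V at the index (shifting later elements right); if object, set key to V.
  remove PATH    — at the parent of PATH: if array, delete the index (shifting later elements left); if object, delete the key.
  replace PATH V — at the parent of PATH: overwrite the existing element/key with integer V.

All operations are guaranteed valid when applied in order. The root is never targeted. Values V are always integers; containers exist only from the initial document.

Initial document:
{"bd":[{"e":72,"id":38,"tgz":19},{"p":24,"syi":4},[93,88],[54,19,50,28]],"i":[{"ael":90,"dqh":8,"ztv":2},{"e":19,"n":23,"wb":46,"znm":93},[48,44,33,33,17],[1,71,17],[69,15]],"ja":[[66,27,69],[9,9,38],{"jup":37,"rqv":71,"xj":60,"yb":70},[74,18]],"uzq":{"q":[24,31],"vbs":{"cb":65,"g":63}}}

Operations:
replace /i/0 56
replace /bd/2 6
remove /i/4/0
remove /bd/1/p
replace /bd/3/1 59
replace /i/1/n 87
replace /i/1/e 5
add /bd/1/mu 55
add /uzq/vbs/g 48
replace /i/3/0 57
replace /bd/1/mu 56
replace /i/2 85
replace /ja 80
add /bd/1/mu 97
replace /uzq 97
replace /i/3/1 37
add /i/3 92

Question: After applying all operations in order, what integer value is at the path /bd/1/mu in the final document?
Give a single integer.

After op 1 (replace /i/0 56): {"bd":[{"e":72,"id":38,"tgz":19},{"p":24,"syi":4},[93,88],[54,19,50,28]],"i":[56,{"e":19,"n":23,"wb":46,"znm":93},[48,44,33,33,17],[1,71,17],[69,15]],"ja":[[66,27,69],[9,9,38],{"jup":37,"rqv":71,"xj":60,"yb":70},[74,18]],"uzq":{"q":[24,31],"vbs":{"cb":65,"g":63}}}
After op 2 (replace /bd/2 6): {"bd":[{"e":72,"id":38,"tgz":19},{"p":24,"syi":4},6,[54,19,50,28]],"i":[56,{"e":19,"n":23,"wb":46,"znm":93},[48,44,33,33,17],[1,71,17],[69,15]],"ja":[[66,27,69],[9,9,38],{"jup":37,"rqv":71,"xj":60,"yb":70},[74,18]],"uzq":{"q":[24,31],"vbs":{"cb":65,"g":63}}}
After op 3 (remove /i/4/0): {"bd":[{"e":72,"id":38,"tgz":19},{"p":24,"syi":4},6,[54,19,50,28]],"i":[56,{"e":19,"n":23,"wb":46,"znm":93},[48,44,33,33,17],[1,71,17],[15]],"ja":[[66,27,69],[9,9,38],{"jup":37,"rqv":71,"xj":60,"yb":70},[74,18]],"uzq":{"q":[24,31],"vbs":{"cb":65,"g":63}}}
After op 4 (remove /bd/1/p): {"bd":[{"e":72,"id":38,"tgz":19},{"syi":4},6,[54,19,50,28]],"i":[56,{"e":19,"n":23,"wb":46,"znm":93},[48,44,33,33,17],[1,71,17],[15]],"ja":[[66,27,69],[9,9,38],{"jup":37,"rqv":71,"xj":60,"yb":70},[74,18]],"uzq":{"q":[24,31],"vbs":{"cb":65,"g":63}}}
After op 5 (replace /bd/3/1 59): {"bd":[{"e":72,"id":38,"tgz":19},{"syi":4},6,[54,59,50,28]],"i":[56,{"e":19,"n":23,"wb":46,"znm":93},[48,44,33,33,17],[1,71,17],[15]],"ja":[[66,27,69],[9,9,38],{"jup":37,"rqv":71,"xj":60,"yb":70},[74,18]],"uzq":{"q":[24,31],"vbs":{"cb":65,"g":63}}}
After op 6 (replace /i/1/n 87): {"bd":[{"e":72,"id":38,"tgz":19},{"syi":4},6,[54,59,50,28]],"i":[56,{"e":19,"n":87,"wb":46,"znm":93},[48,44,33,33,17],[1,71,17],[15]],"ja":[[66,27,69],[9,9,38],{"jup":37,"rqv":71,"xj":60,"yb":70},[74,18]],"uzq":{"q":[24,31],"vbs":{"cb":65,"g":63}}}
After op 7 (replace /i/1/e 5): {"bd":[{"e":72,"id":38,"tgz":19},{"syi":4},6,[54,59,50,28]],"i":[56,{"e":5,"n":87,"wb":46,"znm":93},[48,44,33,33,17],[1,71,17],[15]],"ja":[[66,27,69],[9,9,38],{"jup":37,"rqv":71,"xj":60,"yb":70},[74,18]],"uzq":{"q":[24,31],"vbs":{"cb":65,"g":63}}}
After op 8 (add /bd/1/mu 55): {"bd":[{"e":72,"id":38,"tgz":19},{"mu":55,"syi":4},6,[54,59,50,28]],"i":[56,{"e":5,"n":87,"wb":46,"znm":93},[48,44,33,33,17],[1,71,17],[15]],"ja":[[66,27,69],[9,9,38],{"jup":37,"rqv":71,"xj":60,"yb":70},[74,18]],"uzq":{"q":[24,31],"vbs":{"cb":65,"g":63}}}
After op 9 (add /uzq/vbs/g 48): {"bd":[{"e":72,"id":38,"tgz":19},{"mu":55,"syi":4},6,[54,59,50,28]],"i":[56,{"e":5,"n":87,"wb":46,"znm":93},[48,44,33,33,17],[1,71,17],[15]],"ja":[[66,27,69],[9,9,38],{"jup":37,"rqv":71,"xj":60,"yb":70},[74,18]],"uzq":{"q":[24,31],"vbs":{"cb":65,"g":48}}}
After op 10 (replace /i/3/0 57): {"bd":[{"e":72,"id":38,"tgz":19},{"mu":55,"syi":4},6,[54,59,50,28]],"i":[56,{"e":5,"n":87,"wb":46,"znm":93},[48,44,33,33,17],[57,71,17],[15]],"ja":[[66,27,69],[9,9,38],{"jup":37,"rqv":71,"xj":60,"yb":70},[74,18]],"uzq":{"q":[24,31],"vbs":{"cb":65,"g":48}}}
After op 11 (replace /bd/1/mu 56): {"bd":[{"e":72,"id":38,"tgz":19},{"mu":56,"syi":4},6,[54,59,50,28]],"i":[56,{"e":5,"n":87,"wb":46,"znm":93},[48,44,33,33,17],[57,71,17],[15]],"ja":[[66,27,69],[9,9,38],{"jup":37,"rqv":71,"xj":60,"yb":70},[74,18]],"uzq":{"q":[24,31],"vbs":{"cb":65,"g":48}}}
After op 12 (replace /i/2 85): {"bd":[{"e":72,"id":38,"tgz":19},{"mu":56,"syi":4},6,[54,59,50,28]],"i":[56,{"e":5,"n":87,"wb":46,"znm":93},85,[57,71,17],[15]],"ja":[[66,27,69],[9,9,38],{"jup":37,"rqv":71,"xj":60,"yb":70},[74,18]],"uzq":{"q":[24,31],"vbs":{"cb":65,"g":48}}}
After op 13 (replace /ja 80): {"bd":[{"e":72,"id":38,"tgz":19},{"mu":56,"syi":4},6,[54,59,50,28]],"i":[56,{"e":5,"n":87,"wb":46,"znm":93},85,[57,71,17],[15]],"ja":80,"uzq":{"q":[24,31],"vbs":{"cb":65,"g":48}}}
After op 14 (add /bd/1/mu 97): {"bd":[{"e":72,"id":38,"tgz":19},{"mu":97,"syi":4},6,[54,59,50,28]],"i":[56,{"e":5,"n":87,"wb":46,"znm":93},85,[57,71,17],[15]],"ja":80,"uzq":{"q":[24,31],"vbs":{"cb":65,"g":48}}}
After op 15 (replace /uzq 97): {"bd":[{"e":72,"id":38,"tgz":19},{"mu":97,"syi":4},6,[54,59,50,28]],"i":[56,{"e":5,"n":87,"wb":46,"znm":93},85,[57,71,17],[15]],"ja":80,"uzq":97}
After op 16 (replace /i/3/1 37): {"bd":[{"e":72,"id":38,"tgz":19},{"mu":97,"syi":4},6,[54,59,50,28]],"i":[56,{"e":5,"n":87,"wb":46,"znm":93},85,[57,37,17],[15]],"ja":80,"uzq":97}
After op 17 (add /i/3 92): {"bd":[{"e":72,"id":38,"tgz":19},{"mu":97,"syi":4},6,[54,59,50,28]],"i":[56,{"e":5,"n":87,"wb":46,"znm":93},85,92,[57,37,17],[15]],"ja":80,"uzq":97}
Value at /bd/1/mu: 97

Answer: 97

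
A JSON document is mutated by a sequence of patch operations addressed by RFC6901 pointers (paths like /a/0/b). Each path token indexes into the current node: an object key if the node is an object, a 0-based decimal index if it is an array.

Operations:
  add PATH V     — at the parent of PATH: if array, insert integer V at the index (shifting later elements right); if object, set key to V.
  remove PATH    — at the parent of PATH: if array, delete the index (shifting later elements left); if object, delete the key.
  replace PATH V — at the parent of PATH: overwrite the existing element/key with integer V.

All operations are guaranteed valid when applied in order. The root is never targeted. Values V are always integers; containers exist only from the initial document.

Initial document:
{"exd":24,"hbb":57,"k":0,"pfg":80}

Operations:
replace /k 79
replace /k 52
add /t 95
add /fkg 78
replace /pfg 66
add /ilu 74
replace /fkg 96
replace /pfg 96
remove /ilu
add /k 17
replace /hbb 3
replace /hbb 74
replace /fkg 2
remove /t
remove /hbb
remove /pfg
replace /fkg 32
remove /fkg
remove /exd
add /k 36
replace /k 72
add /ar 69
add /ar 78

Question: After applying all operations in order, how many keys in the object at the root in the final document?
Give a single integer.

After op 1 (replace /k 79): {"exd":24,"hbb":57,"k":79,"pfg":80}
After op 2 (replace /k 52): {"exd":24,"hbb":57,"k":52,"pfg":80}
After op 3 (add /t 95): {"exd":24,"hbb":57,"k":52,"pfg":80,"t":95}
After op 4 (add /fkg 78): {"exd":24,"fkg":78,"hbb":57,"k":52,"pfg":80,"t":95}
After op 5 (replace /pfg 66): {"exd":24,"fkg":78,"hbb":57,"k":52,"pfg":66,"t":95}
After op 6 (add /ilu 74): {"exd":24,"fkg":78,"hbb":57,"ilu":74,"k":52,"pfg":66,"t":95}
After op 7 (replace /fkg 96): {"exd":24,"fkg":96,"hbb":57,"ilu":74,"k":52,"pfg":66,"t":95}
After op 8 (replace /pfg 96): {"exd":24,"fkg":96,"hbb":57,"ilu":74,"k":52,"pfg":96,"t":95}
After op 9 (remove /ilu): {"exd":24,"fkg":96,"hbb":57,"k":52,"pfg":96,"t":95}
After op 10 (add /k 17): {"exd":24,"fkg":96,"hbb":57,"k":17,"pfg":96,"t":95}
After op 11 (replace /hbb 3): {"exd":24,"fkg":96,"hbb":3,"k":17,"pfg":96,"t":95}
After op 12 (replace /hbb 74): {"exd":24,"fkg":96,"hbb":74,"k":17,"pfg":96,"t":95}
After op 13 (replace /fkg 2): {"exd":24,"fkg":2,"hbb":74,"k":17,"pfg":96,"t":95}
After op 14 (remove /t): {"exd":24,"fkg":2,"hbb":74,"k":17,"pfg":96}
After op 15 (remove /hbb): {"exd":24,"fkg":2,"k":17,"pfg":96}
After op 16 (remove /pfg): {"exd":24,"fkg":2,"k":17}
After op 17 (replace /fkg 32): {"exd":24,"fkg":32,"k":17}
After op 18 (remove /fkg): {"exd":24,"k":17}
After op 19 (remove /exd): {"k":17}
After op 20 (add /k 36): {"k":36}
After op 21 (replace /k 72): {"k":72}
After op 22 (add /ar 69): {"ar":69,"k":72}
After op 23 (add /ar 78): {"ar":78,"k":72}
Size at the root: 2

Answer: 2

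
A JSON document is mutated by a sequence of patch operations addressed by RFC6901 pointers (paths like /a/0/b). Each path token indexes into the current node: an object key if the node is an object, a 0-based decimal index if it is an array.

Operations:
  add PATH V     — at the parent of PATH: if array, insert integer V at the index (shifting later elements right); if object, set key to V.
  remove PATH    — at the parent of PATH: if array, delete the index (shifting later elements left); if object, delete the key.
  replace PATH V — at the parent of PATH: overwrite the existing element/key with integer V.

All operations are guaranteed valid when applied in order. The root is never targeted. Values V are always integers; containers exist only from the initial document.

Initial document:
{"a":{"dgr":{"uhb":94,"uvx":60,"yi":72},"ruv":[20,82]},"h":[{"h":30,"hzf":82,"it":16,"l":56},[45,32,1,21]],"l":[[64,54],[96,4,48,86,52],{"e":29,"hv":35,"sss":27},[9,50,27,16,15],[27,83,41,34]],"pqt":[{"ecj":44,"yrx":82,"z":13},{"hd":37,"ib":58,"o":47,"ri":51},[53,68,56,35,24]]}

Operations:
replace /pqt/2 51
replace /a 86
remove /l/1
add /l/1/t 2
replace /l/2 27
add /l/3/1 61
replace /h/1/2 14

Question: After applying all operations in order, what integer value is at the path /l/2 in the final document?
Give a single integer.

After op 1 (replace /pqt/2 51): {"a":{"dgr":{"uhb":94,"uvx":60,"yi":72},"ruv":[20,82]},"h":[{"h":30,"hzf":82,"it":16,"l":56},[45,32,1,21]],"l":[[64,54],[96,4,48,86,52],{"e":29,"hv":35,"sss":27},[9,50,27,16,15],[27,83,41,34]],"pqt":[{"ecj":44,"yrx":82,"z":13},{"hd":37,"ib":58,"o":47,"ri":51},51]}
After op 2 (replace /a 86): {"a":86,"h":[{"h":30,"hzf":82,"it":16,"l":56},[45,32,1,21]],"l":[[64,54],[96,4,48,86,52],{"e":29,"hv":35,"sss":27},[9,50,27,16,15],[27,83,41,34]],"pqt":[{"ecj":44,"yrx":82,"z":13},{"hd":37,"ib":58,"o":47,"ri":51},51]}
After op 3 (remove /l/1): {"a":86,"h":[{"h":30,"hzf":82,"it":16,"l":56},[45,32,1,21]],"l":[[64,54],{"e":29,"hv":35,"sss":27},[9,50,27,16,15],[27,83,41,34]],"pqt":[{"ecj":44,"yrx":82,"z":13},{"hd":37,"ib":58,"o":47,"ri":51},51]}
After op 4 (add /l/1/t 2): {"a":86,"h":[{"h":30,"hzf":82,"it":16,"l":56},[45,32,1,21]],"l":[[64,54],{"e":29,"hv":35,"sss":27,"t":2},[9,50,27,16,15],[27,83,41,34]],"pqt":[{"ecj":44,"yrx":82,"z":13},{"hd":37,"ib":58,"o":47,"ri":51},51]}
After op 5 (replace /l/2 27): {"a":86,"h":[{"h":30,"hzf":82,"it":16,"l":56},[45,32,1,21]],"l":[[64,54],{"e":29,"hv":35,"sss":27,"t":2},27,[27,83,41,34]],"pqt":[{"ecj":44,"yrx":82,"z":13},{"hd":37,"ib":58,"o":47,"ri":51},51]}
After op 6 (add /l/3/1 61): {"a":86,"h":[{"h":30,"hzf":82,"it":16,"l":56},[45,32,1,21]],"l":[[64,54],{"e":29,"hv":35,"sss":27,"t":2},27,[27,61,83,41,34]],"pqt":[{"ecj":44,"yrx":82,"z":13},{"hd":37,"ib":58,"o":47,"ri":51},51]}
After op 7 (replace /h/1/2 14): {"a":86,"h":[{"h":30,"hzf":82,"it":16,"l":56},[45,32,14,21]],"l":[[64,54],{"e":29,"hv":35,"sss":27,"t":2},27,[27,61,83,41,34]],"pqt":[{"ecj":44,"yrx":82,"z":13},{"hd":37,"ib":58,"o":47,"ri":51},51]}
Value at /l/2: 27

Answer: 27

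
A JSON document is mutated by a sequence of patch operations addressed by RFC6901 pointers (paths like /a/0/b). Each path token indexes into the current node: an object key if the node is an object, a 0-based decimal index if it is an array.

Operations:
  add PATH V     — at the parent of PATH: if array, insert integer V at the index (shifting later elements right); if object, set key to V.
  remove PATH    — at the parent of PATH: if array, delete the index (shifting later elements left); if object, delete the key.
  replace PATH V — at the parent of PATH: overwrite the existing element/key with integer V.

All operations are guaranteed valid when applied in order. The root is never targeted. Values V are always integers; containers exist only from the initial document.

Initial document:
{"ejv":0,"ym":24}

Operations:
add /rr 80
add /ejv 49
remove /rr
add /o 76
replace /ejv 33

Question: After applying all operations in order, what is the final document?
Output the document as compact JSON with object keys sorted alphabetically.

After op 1 (add /rr 80): {"ejv":0,"rr":80,"ym":24}
After op 2 (add /ejv 49): {"ejv":49,"rr":80,"ym":24}
After op 3 (remove /rr): {"ejv":49,"ym":24}
After op 4 (add /o 76): {"ejv":49,"o":76,"ym":24}
After op 5 (replace /ejv 33): {"ejv":33,"o":76,"ym":24}

Answer: {"ejv":33,"o":76,"ym":24}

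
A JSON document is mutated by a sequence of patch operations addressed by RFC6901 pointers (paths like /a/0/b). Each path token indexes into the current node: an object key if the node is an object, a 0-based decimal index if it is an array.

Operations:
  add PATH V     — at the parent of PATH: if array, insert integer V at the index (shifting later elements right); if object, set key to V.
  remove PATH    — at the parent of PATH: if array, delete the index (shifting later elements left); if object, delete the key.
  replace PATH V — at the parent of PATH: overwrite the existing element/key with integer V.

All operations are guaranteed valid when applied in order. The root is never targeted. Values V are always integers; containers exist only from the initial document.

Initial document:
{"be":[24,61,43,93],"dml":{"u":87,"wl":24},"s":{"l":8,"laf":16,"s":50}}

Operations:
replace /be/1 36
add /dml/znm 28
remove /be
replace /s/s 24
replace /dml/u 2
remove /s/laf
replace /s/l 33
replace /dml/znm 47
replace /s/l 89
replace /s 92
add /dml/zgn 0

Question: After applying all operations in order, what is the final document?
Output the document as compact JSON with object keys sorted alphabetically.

Answer: {"dml":{"u":2,"wl":24,"zgn":0,"znm":47},"s":92}

Derivation:
After op 1 (replace /be/1 36): {"be":[24,36,43,93],"dml":{"u":87,"wl":24},"s":{"l":8,"laf":16,"s":50}}
After op 2 (add /dml/znm 28): {"be":[24,36,43,93],"dml":{"u":87,"wl":24,"znm":28},"s":{"l":8,"laf":16,"s":50}}
After op 3 (remove /be): {"dml":{"u":87,"wl":24,"znm":28},"s":{"l":8,"laf":16,"s":50}}
After op 4 (replace /s/s 24): {"dml":{"u":87,"wl":24,"znm":28},"s":{"l":8,"laf":16,"s":24}}
After op 5 (replace /dml/u 2): {"dml":{"u":2,"wl":24,"znm":28},"s":{"l":8,"laf":16,"s":24}}
After op 6 (remove /s/laf): {"dml":{"u":2,"wl":24,"znm":28},"s":{"l":8,"s":24}}
After op 7 (replace /s/l 33): {"dml":{"u":2,"wl":24,"znm":28},"s":{"l":33,"s":24}}
After op 8 (replace /dml/znm 47): {"dml":{"u":2,"wl":24,"znm":47},"s":{"l":33,"s":24}}
After op 9 (replace /s/l 89): {"dml":{"u":2,"wl":24,"znm":47},"s":{"l":89,"s":24}}
After op 10 (replace /s 92): {"dml":{"u":2,"wl":24,"znm":47},"s":92}
After op 11 (add /dml/zgn 0): {"dml":{"u":2,"wl":24,"zgn":0,"znm":47},"s":92}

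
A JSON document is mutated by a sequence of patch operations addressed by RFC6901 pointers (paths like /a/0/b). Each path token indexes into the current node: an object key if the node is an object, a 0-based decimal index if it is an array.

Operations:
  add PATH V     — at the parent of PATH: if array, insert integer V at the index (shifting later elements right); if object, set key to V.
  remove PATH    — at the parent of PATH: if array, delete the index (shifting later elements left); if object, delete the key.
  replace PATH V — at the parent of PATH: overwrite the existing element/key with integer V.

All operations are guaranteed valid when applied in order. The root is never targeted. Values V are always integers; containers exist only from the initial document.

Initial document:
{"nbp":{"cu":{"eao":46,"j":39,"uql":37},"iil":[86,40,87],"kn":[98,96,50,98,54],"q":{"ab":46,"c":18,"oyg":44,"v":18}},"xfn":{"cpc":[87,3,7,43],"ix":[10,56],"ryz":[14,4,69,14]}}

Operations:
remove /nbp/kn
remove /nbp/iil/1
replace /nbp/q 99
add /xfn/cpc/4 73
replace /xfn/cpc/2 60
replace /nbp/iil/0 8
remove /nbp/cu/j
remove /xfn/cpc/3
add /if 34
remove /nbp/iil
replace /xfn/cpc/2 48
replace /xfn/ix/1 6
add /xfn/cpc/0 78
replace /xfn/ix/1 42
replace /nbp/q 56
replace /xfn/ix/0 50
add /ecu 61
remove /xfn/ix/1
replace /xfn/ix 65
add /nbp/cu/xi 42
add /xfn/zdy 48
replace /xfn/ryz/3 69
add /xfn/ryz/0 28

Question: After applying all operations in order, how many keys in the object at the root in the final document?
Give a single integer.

Answer: 4

Derivation:
After op 1 (remove /nbp/kn): {"nbp":{"cu":{"eao":46,"j":39,"uql":37},"iil":[86,40,87],"q":{"ab":46,"c":18,"oyg":44,"v":18}},"xfn":{"cpc":[87,3,7,43],"ix":[10,56],"ryz":[14,4,69,14]}}
After op 2 (remove /nbp/iil/1): {"nbp":{"cu":{"eao":46,"j":39,"uql":37},"iil":[86,87],"q":{"ab":46,"c":18,"oyg":44,"v":18}},"xfn":{"cpc":[87,3,7,43],"ix":[10,56],"ryz":[14,4,69,14]}}
After op 3 (replace /nbp/q 99): {"nbp":{"cu":{"eao":46,"j":39,"uql":37},"iil":[86,87],"q":99},"xfn":{"cpc":[87,3,7,43],"ix":[10,56],"ryz":[14,4,69,14]}}
After op 4 (add /xfn/cpc/4 73): {"nbp":{"cu":{"eao":46,"j":39,"uql":37},"iil":[86,87],"q":99},"xfn":{"cpc":[87,3,7,43,73],"ix":[10,56],"ryz":[14,4,69,14]}}
After op 5 (replace /xfn/cpc/2 60): {"nbp":{"cu":{"eao":46,"j":39,"uql":37},"iil":[86,87],"q":99},"xfn":{"cpc":[87,3,60,43,73],"ix":[10,56],"ryz":[14,4,69,14]}}
After op 6 (replace /nbp/iil/0 8): {"nbp":{"cu":{"eao":46,"j":39,"uql":37},"iil":[8,87],"q":99},"xfn":{"cpc":[87,3,60,43,73],"ix":[10,56],"ryz":[14,4,69,14]}}
After op 7 (remove /nbp/cu/j): {"nbp":{"cu":{"eao":46,"uql":37},"iil":[8,87],"q":99},"xfn":{"cpc":[87,3,60,43,73],"ix":[10,56],"ryz":[14,4,69,14]}}
After op 8 (remove /xfn/cpc/3): {"nbp":{"cu":{"eao":46,"uql":37},"iil":[8,87],"q":99},"xfn":{"cpc":[87,3,60,73],"ix":[10,56],"ryz":[14,4,69,14]}}
After op 9 (add /if 34): {"if":34,"nbp":{"cu":{"eao":46,"uql":37},"iil":[8,87],"q":99},"xfn":{"cpc":[87,3,60,73],"ix":[10,56],"ryz":[14,4,69,14]}}
After op 10 (remove /nbp/iil): {"if":34,"nbp":{"cu":{"eao":46,"uql":37},"q":99},"xfn":{"cpc":[87,3,60,73],"ix":[10,56],"ryz":[14,4,69,14]}}
After op 11 (replace /xfn/cpc/2 48): {"if":34,"nbp":{"cu":{"eao":46,"uql":37},"q":99},"xfn":{"cpc":[87,3,48,73],"ix":[10,56],"ryz":[14,4,69,14]}}
After op 12 (replace /xfn/ix/1 6): {"if":34,"nbp":{"cu":{"eao":46,"uql":37},"q":99},"xfn":{"cpc":[87,3,48,73],"ix":[10,6],"ryz":[14,4,69,14]}}
After op 13 (add /xfn/cpc/0 78): {"if":34,"nbp":{"cu":{"eao":46,"uql":37},"q":99},"xfn":{"cpc":[78,87,3,48,73],"ix":[10,6],"ryz":[14,4,69,14]}}
After op 14 (replace /xfn/ix/1 42): {"if":34,"nbp":{"cu":{"eao":46,"uql":37},"q":99},"xfn":{"cpc":[78,87,3,48,73],"ix":[10,42],"ryz":[14,4,69,14]}}
After op 15 (replace /nbp/q 56): {"if":34,"nbp":{"cu":{"eao":46,"uql":37},"q":56},"xfn":{"cpc":[78,87,3,48,73],"ix":[10,42],"ryz":[14,4,69,14]}}
After op 16 (replace /xfn/ix/0 50): {"if":34,"nbp":{"cu":{"eao":46,"uql":37},"q":56},"xfn":{"cpc":[78,87,3,48,73],"ix":[50,42],"ryz":[14,4,69,14]}}
After op 17 (add /ecu 61): {"ecu":61,"if":34,"nbp":{"cu":{"eao":46,"uql":37},"q":56},"xfn":{"cpc":[78,87,3,48,73],"ix":[50,42],"ryz":[14,4,69,14]}}
After op 18 (remove /xfn/ix/1): {"ecu":61,"if":34,"nbp":{"cu":{"eao":46,"uql":37},"q":56},"xfn":{"cpc":[78,87,3,48,73],"ix":[50],"ryz":[14,4,69,14]}}
After op 19 (replace /xfn/ix 65): {"ecu":61,"if":34,"nbp":{"cu":{"eao":46,"uql":37},"q":56},"xfn":{"cpc":[78,87,3,48,73],"ix":65,"ryz":[14,4,69,14]}}
After op 20 (add /nbp/cu/xi 42): {"ecu":61,"if":34,"nbp":{"cu":{"eao":46,"uql":37,"xi":42},"q":56},"xfn":{"cpc":[78,87,3,48,73],"ix":65,"ryz":[14,4,69,14]}}
After op 21 (add /xfn/zdy 48): {"ecu":61,"if":34,"nbp":{"cu":{"eao":46,"uql":37,"xi":42},"q":56},"xfn":{"cpc":[78,87,3,48,73],"ix":65,"ryz":[14,4,69,14],"zdy":48}}
After op 22 (replace /xfn/ryz/3 69): {"ecu":61,"if":34,"nbp":{"cu":{"eao":46,"uql":37,"xi":42},"q":56},"xfn":{"cpc":[78,87,3,48,73],"ix":65,"ryz":[14,4,69,69],"zdy":48}}
After op 23 (add /xfn/ryz/0 28): {"ecu":61,"if":34,"nbp":{"cu":{"eao":46,"uql":37,"xi":42},"q":56},"xfn":{"cpc":[78,87,3,48,73],"ix":65,"ryz":[28,14,4,69,69],"zdy":48}}
Size at the root: 4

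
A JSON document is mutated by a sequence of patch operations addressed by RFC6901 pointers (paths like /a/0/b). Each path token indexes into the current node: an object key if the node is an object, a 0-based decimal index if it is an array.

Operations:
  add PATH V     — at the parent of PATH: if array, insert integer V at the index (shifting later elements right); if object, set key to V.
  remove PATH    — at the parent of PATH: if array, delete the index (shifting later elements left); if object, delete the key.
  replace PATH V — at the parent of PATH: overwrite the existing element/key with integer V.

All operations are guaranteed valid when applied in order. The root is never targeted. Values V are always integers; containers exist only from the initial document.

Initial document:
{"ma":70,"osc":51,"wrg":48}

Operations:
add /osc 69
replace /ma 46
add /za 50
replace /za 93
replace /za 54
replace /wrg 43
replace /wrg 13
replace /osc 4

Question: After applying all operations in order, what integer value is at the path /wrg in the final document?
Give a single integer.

After op 1 (add /osc 69): {"ma":70,"osc":69,"wrg":48}
After op 2 (replace /ma 46): {"ma":46,"osc":69,"wrg":48}
After op 3 (add /za 50): {"ma":46,"osc":69,"wrg":48,"za":50}
After op 4 (replace /za 93): {"ma":46,"osc":69,"wrg":48,"za":93}
After op 5 (replace /za 54): {"ma":46,"osc":69,"wrg":48,"za":54}
After op 6 (replace /wrg 43): {"ma":46,"osc":69,"wrg":43,"za":54}
After op 7 (replace /wrg 13): {"ma":46,"osc":69,"wrg":13,"za":54}
After op 8 (replace /osc 4): {"ma":46,"osc":4,"wrg":13,"za":54}
Value at /wrg: 13

Answer: 13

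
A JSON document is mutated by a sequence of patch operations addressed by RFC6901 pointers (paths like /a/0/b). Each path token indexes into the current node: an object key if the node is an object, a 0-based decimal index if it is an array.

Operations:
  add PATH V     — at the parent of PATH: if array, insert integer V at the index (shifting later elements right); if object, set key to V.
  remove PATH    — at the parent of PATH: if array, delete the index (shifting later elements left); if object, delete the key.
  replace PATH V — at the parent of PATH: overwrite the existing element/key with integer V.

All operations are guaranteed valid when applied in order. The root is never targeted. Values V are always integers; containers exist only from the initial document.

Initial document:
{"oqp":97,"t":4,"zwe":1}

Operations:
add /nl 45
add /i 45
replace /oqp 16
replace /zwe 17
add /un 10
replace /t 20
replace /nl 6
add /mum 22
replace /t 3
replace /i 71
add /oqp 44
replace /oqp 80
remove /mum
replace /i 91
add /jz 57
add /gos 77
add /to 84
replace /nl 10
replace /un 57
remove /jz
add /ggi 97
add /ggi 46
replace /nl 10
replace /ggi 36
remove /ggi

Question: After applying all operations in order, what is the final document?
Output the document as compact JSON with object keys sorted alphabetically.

Answer: {"gos":77,"i":91,"nl":10,"oqp":80,"t":3,"to":84,"un":57,"zwe":17}

Derivation:
After op 1 (add /nl 45): {"nl":45,"oqp":97,"t":4,"zwe":1}
After op 2 (add /i 45): {"i":45,"nl":45,"oqp":97,"t":4,"zwe":1}
After op 3 (replace /oqp 16): {"i":45,"nl":45,"oqp":16,"t":4,"zwe":1}
After op 4 (replace /zwe 17): {"i":45,"nl":45,"oqp":16,"t":4,"zwe":17}
After op 5 (add /un 10): {"i":45,"nl":45,"oqp":16,"t":4,"un":10,"zwe":17}
After op 6 (replace /t 20): {"i":45,"nl":45,"oqp":16,"t":20,"un":10,"zwe":17}
After op 7 (replace /nl 6): {"i":45,"nl":6,"oqp":16,"t":20,"un":10,"zwe":17}
After op 8 (add /mum 22): {"i":45,"mum":22,"nl":6,"oqp":16,"t":20,"un":10,"zwe":17}
After op 9 (replace /t 3): {"i":45,"mum":22,"nl":6,"oqp":16,"t":3,"un":10,"zwe":17}
After op 10 (replace /i 71): {"i":71,"mum":22,"nl":6,"oqp":16,"t":3,"un":10,"zwe":17}
After op 11 (add /oqp 44): {"i":71,"mum":22,"nl":6,"oqp":44,"t":3,"un":10,"zwe":17}
After op 12 (replace /oqp 80): {"i":71,"mum":22,"nl":6,"oqp":80,"t":3,"un":10,"zwe":17}
After op 13 (remove /mum): {"i":71,"nl":6,"oqp":80,"t":3,"un":10,"zwe":17}
After op 14 (replace /i 91): {"i":91,"nl":6,"oqp":80,"t":3,"un":10,"zwe":17}
After op 15 (add /jz 57): {"i":91,"jz":57,"nl":6,"oqp":80,"t":3,"un":10,"zwe":17}
After op 16 (add /gos 77): {"gos":77,"i":91,"jz":57,"nl":6,"oqp":80,"t":3,"un":10,"zwe":17}
After op 17 (add /to 84): {"gos":77,"i":91,"jz":57,"nl":6,"oqp":80,"t":3,"to":84,"un":10,"zwe":17}
After op 18 (replace /nl 10): {"gos":77,"i":91,"jz":57,"nl":10,"oqp":80,"t":3,"to":84,"un":10,"zwe":17}
After op 19 (replace /un 57): {"gos":77,"i":91,"jz":57,"nl":10,"oqp":80,"t":3,"to":84,"un":57,"zwe":17}
After op 20 (remove /jz): {"gos":77,"i":91,"nl":10,"oqp":80,"t":3,"to":84,"un":57,"zwe":17}
After op 21 (add /ggi 97): {"ggi":97,"gos":77,"i":91,"nl":10,"oqp":80,"t":3,"to":84,"un":57,"zwe":17}
After op 22 (add /ggi 46): {"ggi":46,"gos":77,"i":91,"nl":10,"oqp":80,"t":3,"to":84,"un":57,"zwe":17}
After op 23 (replace /nl 10): {"ggi":46,"gos":77,"i":91,"nl":10,"oqp":80,"t":3,"to":84,"un":57,"zwe":17}
After op 24 (replace /ggi 36): {"ggi":36,"gos":77,"i":91,"nl":10,"oqp":80,"t":3,"to":84,"un":57,"zwe":17}
After op 25 (remove /ggi): {"gos":77,"i":91,"nl":10,"oqp":80,"t":3,"to":84,"un":57,"zwe":17}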